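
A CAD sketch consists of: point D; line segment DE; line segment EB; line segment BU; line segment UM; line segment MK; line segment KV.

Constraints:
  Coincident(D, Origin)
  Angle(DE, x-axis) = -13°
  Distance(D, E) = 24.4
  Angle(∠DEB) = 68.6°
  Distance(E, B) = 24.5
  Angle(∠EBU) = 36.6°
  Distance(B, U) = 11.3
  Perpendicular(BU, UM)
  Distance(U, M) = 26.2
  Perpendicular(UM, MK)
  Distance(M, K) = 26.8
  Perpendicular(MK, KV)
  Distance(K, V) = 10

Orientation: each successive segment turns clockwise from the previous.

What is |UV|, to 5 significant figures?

31.316

D is at the origin; DE runs at -13.0° with length 24.4, so E = (23.775, -5.4888). ∠DEB = 68.6° gives EB at -124.40° from the x-axis; with |EB| = 24.5, B = (9.9329, -25.704). ∠EBU = 36.6° gives BU at 92.200° from the x-axis; with |BU| = 11.3, U = (9.4992, -14.412). The perpendicularity gives UM at right angles to BU, so UM runs at 2.2000°; with |UM| = 26.2, M = (35.680, -13.407). UM is perpendicular to MK, so MK runs at -87.800°; with |MK| = 26.8, K = (36.709, -40.187). MK is perpendicular to KV, so KV runs at -177.80°; with |KV| = 10.0, V = (26.716, -40.571). Then |UV| = |V − U| = 31.316.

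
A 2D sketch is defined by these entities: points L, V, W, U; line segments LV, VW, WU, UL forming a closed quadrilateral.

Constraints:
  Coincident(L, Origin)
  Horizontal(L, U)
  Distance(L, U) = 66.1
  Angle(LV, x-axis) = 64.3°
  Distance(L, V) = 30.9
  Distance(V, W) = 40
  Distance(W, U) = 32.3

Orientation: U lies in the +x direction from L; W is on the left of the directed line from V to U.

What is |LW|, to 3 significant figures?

61.1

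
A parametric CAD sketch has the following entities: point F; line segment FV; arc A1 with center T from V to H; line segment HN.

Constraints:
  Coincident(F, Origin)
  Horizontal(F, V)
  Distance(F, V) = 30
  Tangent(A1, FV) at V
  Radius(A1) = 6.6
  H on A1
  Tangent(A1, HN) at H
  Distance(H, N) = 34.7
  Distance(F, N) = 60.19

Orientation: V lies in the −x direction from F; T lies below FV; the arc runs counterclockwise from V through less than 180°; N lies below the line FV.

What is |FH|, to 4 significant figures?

36.56

Checks: F.y = 0.00, V.y = 0.00 ✓; |TH| = 6.600 ✓; ∠(TH, HN) = 90.00° ✓; |HN| = 34.70 ✓; |FN| = 60.19 ✓.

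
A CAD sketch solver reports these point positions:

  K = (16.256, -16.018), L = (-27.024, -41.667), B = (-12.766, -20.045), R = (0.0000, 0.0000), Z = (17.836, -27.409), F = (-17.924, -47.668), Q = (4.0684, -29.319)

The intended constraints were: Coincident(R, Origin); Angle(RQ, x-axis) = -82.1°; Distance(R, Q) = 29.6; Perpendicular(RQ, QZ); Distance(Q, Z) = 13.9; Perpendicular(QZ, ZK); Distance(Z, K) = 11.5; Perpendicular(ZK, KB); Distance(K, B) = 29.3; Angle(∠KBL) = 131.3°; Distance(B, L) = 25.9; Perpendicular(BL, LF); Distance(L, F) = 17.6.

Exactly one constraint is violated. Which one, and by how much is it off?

Distance(L, F) = 17.6 — off by 6.70.

R = (0.00, 0.00) ✓; RQ at -82.10° ✓; |RQ| = 29.60 ✓; ∠(RQ, QZ) = 90.00° ✓; |QZ| = 13.90 ✓; ∠(QZ, ZK) = 90.00° ✓; |ZK| = 11.50 ✓; ∠(ZK, KB) = 90.00° ✓; |KB| = 29.30 ✓; ∠KBL = 131.3° ✓; |BL| = 25.90 ✓; ∠(BL, LF) = 90.00° ✓; |LF| = 10.90 ✗.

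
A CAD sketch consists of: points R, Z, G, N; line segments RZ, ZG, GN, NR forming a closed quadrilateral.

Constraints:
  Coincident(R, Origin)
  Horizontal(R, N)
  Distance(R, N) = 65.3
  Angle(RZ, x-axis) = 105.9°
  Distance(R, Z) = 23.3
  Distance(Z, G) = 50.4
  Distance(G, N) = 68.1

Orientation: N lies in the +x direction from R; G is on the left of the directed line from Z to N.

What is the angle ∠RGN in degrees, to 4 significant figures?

58.74°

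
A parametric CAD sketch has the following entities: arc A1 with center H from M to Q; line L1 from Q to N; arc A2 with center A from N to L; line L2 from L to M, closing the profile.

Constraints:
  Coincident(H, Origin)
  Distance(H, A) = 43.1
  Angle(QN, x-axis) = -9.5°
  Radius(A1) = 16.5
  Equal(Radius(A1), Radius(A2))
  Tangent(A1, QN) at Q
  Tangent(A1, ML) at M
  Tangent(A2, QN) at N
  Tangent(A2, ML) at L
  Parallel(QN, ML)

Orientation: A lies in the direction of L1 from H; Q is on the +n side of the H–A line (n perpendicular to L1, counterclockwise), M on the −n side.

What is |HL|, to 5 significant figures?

46.150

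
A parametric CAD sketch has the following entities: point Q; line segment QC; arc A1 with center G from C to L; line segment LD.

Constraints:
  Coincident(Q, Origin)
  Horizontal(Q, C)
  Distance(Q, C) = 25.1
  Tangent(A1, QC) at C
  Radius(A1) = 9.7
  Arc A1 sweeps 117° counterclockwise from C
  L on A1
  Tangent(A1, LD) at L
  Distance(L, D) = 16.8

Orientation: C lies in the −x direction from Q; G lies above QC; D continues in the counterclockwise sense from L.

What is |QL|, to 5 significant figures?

21.674

The tangent condition forces GC to be normal to QC, so G = C + (0, 9.7) = (-25.100, 9.7000). On A1, C sits at bearing -90° from G; a 117° counterclockwise sweep puts L at bearing 27°, so L = G + 9.7·(cos 27°, sin 27°) = (-16.457, 14.104). Then |QL| = |L − Q| = 21.674.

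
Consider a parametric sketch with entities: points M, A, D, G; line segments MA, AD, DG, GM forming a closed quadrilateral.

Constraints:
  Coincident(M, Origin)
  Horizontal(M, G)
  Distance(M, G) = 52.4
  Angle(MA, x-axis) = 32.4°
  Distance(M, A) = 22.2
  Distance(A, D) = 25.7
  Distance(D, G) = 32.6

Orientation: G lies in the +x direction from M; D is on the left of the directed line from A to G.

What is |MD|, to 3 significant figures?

47.7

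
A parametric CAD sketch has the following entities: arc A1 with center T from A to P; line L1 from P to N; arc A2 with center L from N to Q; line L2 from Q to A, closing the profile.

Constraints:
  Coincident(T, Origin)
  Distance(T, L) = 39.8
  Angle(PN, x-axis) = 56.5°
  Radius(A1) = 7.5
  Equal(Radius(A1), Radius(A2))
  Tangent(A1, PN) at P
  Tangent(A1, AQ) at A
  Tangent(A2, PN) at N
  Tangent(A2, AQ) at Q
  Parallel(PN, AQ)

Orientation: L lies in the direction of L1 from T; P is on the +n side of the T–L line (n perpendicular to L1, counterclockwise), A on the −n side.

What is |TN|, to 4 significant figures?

40.50

The slot axis is L1's direction at 56.5°, so u = (cos 56.5°, sin 56.5°) = (0.5519, 0.8339) and n = (−sin 56.5°, cos 56.5°) = (-0.8339, 0.5519). T is at the origin and L lies 39.8 along u from T, so L = 39.8·u = (21.97, 33.19). Tangency of A1 to both parallel lines with radius 7.5 puts P and A at T ± 7.5·n: P = (-6.254, 4.140), A = (6.254, -4.140). Equal radii place N and Q the same way about L: N = L + 7.5·n = (15.71, 37.33), Q = L − 7.5·n = (28.22, 29.05). Then |TN| = |N − T| = 40.50.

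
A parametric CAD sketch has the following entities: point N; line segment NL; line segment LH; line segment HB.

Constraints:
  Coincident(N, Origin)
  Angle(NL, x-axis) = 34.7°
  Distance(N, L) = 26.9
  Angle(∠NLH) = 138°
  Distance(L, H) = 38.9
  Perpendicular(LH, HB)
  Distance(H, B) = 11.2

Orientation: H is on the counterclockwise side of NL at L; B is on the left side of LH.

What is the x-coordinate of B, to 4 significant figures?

20.17

N is at the origin; NL runs at 34.7° with length 26.9, so L = 26.9·(cos 34.7°, sin 34.7°) = (22.12, 15.31). ∠NLH = 138.0°, so LH runs at 34.7° + (180° − 138.0°) = 76.70° from the x-axis; with |LH| = 38.9, H = L + 38.9·(cos 76.70°, sin 76.70°) = (31.06, 53.17). LH is perpendicular to HB; with |HB| = 11.2 on the left of LH, B = H + 11.2·(-0.9732, 0.2300) = (20.17, 55.75). So B.x = 20.17.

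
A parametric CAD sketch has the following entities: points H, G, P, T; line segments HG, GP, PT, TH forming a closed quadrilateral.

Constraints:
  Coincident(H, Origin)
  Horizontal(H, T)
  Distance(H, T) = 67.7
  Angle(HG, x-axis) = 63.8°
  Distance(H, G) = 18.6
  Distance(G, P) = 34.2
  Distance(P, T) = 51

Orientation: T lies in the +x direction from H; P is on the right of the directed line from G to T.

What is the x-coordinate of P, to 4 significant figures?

19.18

H is at the origin; H and T share the same y with |HT| = 67.7 and T in +x, so T = (67.7, 0). HG runs at 63.8° with |HG| = 18.6, so G = (8.212, 16.69). P is determined by |GP| = 34.2 and |PT| = 51.0 together: it lies at the intersection of circle(G, 34.2) and circle(T, 51.0). With |GT| = 61.78, the foot of the radical line on GT is 19.31 from G and the perpendicular offset is √(34.2² − 19.31²) = 28.23. Taking the right-of-GT solution: P = (19.18, -15.71).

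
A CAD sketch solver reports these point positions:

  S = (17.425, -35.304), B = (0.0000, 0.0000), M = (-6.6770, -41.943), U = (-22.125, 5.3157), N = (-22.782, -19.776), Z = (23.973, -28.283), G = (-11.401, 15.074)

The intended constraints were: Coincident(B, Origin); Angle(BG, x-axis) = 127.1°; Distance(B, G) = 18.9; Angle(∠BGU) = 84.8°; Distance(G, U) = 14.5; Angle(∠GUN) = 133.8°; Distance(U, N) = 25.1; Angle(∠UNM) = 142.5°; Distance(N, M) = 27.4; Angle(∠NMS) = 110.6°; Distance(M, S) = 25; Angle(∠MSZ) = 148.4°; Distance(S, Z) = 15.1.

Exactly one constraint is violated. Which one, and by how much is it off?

Distance(S, Z) = 15.1 — off by 5.50.

B = (0.00, 0.00) ✓; BG at 127.1° ✓; |BG| = 18.90 ✓; ∠BGU = 84.80° ✓; |GU| = 14.50 ✓; ∠GUN = 133.8° ✓; |UN| = 25.10 ✓; ∠UNM = 142.5° ✓; |NM| = 27.40 ✓; ∠NMS = 110.6° ✓; |MS| = 25.00 ✓; ∠MSZ = 148.4° ✓; |SZ| = 9.601 ✗.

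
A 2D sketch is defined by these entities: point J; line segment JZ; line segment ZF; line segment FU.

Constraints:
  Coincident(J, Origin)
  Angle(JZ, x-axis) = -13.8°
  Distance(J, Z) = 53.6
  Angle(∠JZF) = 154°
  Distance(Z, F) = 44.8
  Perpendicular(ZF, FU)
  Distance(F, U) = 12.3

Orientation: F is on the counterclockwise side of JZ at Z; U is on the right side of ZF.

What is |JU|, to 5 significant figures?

99.628

J is at the origin; JZ runs at -13.8° with length 53.6, so Z = 53.6·(cos -13.8°, sin -13.8°) = (52.053, -12.785). ∠JZF = 154.0°, so ZF runs at -13.8° + (180° − 154.0°) = 12.200° from the x-axis; with |ZF| = 44.8, F = Z + 44.8·(cos 12.200°, sin 12.200°) = (95.841, -3.3180). ZF ⟂ FU; with |FU| = 12.3 on the right of ZF, U = F + 12.3·(0.21132, -0.97742) = (98.440, -15.340). Then |JU| = |U − J| = 99.628.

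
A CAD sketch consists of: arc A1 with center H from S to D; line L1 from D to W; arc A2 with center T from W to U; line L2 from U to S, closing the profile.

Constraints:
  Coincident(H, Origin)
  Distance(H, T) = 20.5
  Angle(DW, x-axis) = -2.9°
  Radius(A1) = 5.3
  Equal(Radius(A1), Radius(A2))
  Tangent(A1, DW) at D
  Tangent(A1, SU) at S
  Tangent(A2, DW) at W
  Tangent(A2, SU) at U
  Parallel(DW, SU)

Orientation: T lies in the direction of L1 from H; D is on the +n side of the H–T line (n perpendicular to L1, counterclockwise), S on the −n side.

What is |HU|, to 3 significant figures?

21.2

The slot axis is L1's direction at -2.9°, so u = (cos -2.9°, sin -2.9°) = (0.999, -0.0506) and n = (−sin -2.9°, cos -2.9°) = (0.0506, 0.999). H is at the origin and T lies 20.5 along u from H, so T = 20.5·u = (20.5, -1.04). Tangency of A1 to both parallel lines with radius 5.3 puts D and S at H ± 5.3·n: D = (0.268, 5.29), S = (-0.268, -5.29). Equal radii place W and U the same way about T: W = T + 5.3·n = (20.7, 4.26), U = T − 5.3·n = (20.2, -6.33). Then |HU| = |U − H| = 21.2.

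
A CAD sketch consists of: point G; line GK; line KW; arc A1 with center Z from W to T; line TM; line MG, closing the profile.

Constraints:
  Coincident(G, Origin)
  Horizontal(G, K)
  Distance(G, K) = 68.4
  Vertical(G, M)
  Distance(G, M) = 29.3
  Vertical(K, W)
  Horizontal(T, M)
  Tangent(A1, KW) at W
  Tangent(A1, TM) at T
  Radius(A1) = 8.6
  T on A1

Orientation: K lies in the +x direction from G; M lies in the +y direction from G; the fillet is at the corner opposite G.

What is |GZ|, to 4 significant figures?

63.28

G is at the origin; G and K share the same y with |GK| = 68.4 and K on the +x side, so K = (68.40, 0.000). G and M share the same x with |GM| = 29.3 and M on the +y side, so M = (0.000, 29.30). The virtual corner opposite G is at (68.40, 29.30). Tangency of A1 to KW means the radius ZW is perpendicular to KW and the tangent condition forces ZT to be normal to TM, with radius 8.6, so the center Z sits 8.6 in from both sides at Z = (59.80, 20.70). Then |GZ| = |Z − G| = 63.28.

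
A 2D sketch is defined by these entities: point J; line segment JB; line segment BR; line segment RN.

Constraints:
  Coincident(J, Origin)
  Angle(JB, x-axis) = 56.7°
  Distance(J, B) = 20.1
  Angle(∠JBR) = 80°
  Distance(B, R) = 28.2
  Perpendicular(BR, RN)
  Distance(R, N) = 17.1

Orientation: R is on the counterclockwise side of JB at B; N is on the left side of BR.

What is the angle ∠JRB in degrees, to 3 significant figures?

38.7°

J is at the origin; JB runs at 56.7° with length 20.1, so B = 20.1·(cos 56.7°, sin 56.7°) = (11.0, 16.8). ∠JBR = 80.0°, so BR runs at 56.7° + (180° − 80.0°) = 157° from the x-axis; with |BR| = 28.2, R = B + 28.2·(cos 157°, sin 157°) = (-14.9, 28.0). Then cos ∠JRB = RJ·RB / (|RJ||RB|), giving 38.7°.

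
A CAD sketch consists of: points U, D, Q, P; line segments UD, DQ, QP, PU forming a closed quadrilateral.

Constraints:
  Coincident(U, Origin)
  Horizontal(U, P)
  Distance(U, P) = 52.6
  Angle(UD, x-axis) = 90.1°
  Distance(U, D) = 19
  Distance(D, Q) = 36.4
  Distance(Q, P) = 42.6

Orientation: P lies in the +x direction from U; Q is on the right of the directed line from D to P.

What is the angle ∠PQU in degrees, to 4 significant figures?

109.5°

U is at the origin; UP is horizontal with |UP| = 52.6 and P in +x, so P = (52.6, 0). UD runs at 90.1° with |UD| = 19.0, so D = (-0.03316, 19.00). Q is determined by |DQ| = 36.4 and |QP| = 42.6 together: it lies at the intersection of circle(D, 36.4) and circle(P, 42.6). With |DP| = 55.96, the foot of the radical line on DP is 23.60 from D and the perpendicular offset is √(36.4² − 23.60²) = 27.71. Taking the right-of-DP solution: Q = (12.76, -15.08).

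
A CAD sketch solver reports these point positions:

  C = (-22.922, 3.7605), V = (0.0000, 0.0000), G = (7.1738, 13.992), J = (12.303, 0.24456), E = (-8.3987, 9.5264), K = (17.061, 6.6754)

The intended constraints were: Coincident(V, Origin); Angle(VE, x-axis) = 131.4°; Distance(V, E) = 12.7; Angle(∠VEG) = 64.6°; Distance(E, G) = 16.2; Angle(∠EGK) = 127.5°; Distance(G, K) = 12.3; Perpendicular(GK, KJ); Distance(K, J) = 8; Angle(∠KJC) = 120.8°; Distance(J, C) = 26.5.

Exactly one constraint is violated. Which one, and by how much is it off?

Distance(J, C) = 26.5 — off by 8.90.

V = (0.00, 0.00) ✓; VE at 131.4° ✓; |VE| = 12.70 ✓; ∠VEG = 64.60° ✓; |EG| = 16.20 ✓; ∠EGK = 127.5° ✓; |GK| = 12.30 ✓; ∠(GK, KJ) = 90.00° ✓; |KJ| = 8.000 ✓; ∠KJC = 120.8° ✓; |JC| = 35.40 ✗.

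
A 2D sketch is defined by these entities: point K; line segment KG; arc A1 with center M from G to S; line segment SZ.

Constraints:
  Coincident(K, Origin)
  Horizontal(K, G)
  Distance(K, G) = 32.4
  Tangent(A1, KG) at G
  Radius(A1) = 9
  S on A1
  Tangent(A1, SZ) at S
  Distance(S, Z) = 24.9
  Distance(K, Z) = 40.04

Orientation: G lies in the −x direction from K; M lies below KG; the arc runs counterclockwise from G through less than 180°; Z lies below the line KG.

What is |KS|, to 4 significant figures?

41.83

K is at the origin; KG is horizontal with |KG| = 32.4 and G on the −x side, so G = (-32.40, 0.000). Tangency of A1 to KG means the radius MG is perpendicular to KG, so M = G + (0, -9) = (-32.40, -9.000). Since MS ⟂ SZ (tangency), |MZ| = √(9.0² + 24.9²) = 26.48 regardless of where S sits on A1. So Z lies on both circle(K, 40.04) and circle(M, 26.48); the below-KG intersection is Z = (-22.10, -33.39). S is the foot of the tangent from Z: S = (-39.01, -15.11).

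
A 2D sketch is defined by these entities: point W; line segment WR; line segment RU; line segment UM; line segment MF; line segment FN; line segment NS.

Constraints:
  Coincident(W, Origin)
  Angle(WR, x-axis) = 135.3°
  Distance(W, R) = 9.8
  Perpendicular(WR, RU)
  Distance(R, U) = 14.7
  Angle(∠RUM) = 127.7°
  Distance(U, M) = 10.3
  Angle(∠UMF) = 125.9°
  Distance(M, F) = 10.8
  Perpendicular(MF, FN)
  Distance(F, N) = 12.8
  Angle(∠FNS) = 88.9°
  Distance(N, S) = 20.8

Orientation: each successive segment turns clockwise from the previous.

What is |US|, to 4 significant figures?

5.667

MF ⟂ FN, so FN runs at -151.1°; with |FN| = 12.8, N = (7.611, 0.4457). ∠FNS = 88.9° gives NS at 117.8° from the x-axis; with |NS| = 20.8, S = (-2.090, 18.85). Then |US| = |S − U| = 5.667.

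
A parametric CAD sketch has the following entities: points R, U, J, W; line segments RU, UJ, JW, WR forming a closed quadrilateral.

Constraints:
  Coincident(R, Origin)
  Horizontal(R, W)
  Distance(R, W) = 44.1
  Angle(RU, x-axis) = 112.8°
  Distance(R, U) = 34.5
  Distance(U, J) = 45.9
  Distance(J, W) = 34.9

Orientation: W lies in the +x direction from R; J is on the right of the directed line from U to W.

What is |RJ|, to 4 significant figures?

12.64

R is at the origin; R and W share the same y with |RW| = 44.1 and W in +x, so W = (44.1, 0). RU runs at 112.8° with |RU| = 34.5, so U = (-13.37, 31.80). J is determined by |UJ| = 45.9 and |JW| = 34.9 together: it lies at the intersection of circle(U, 45.9) and circle(W, 34.9). With |UW| = 65.68, the foot of the radical line on UW is 39.61 from U and the perpendicular offset is √(45.9² − 39.61²) = 23.20. Taking the right-of-UW solution: J = (10.05, -7.670).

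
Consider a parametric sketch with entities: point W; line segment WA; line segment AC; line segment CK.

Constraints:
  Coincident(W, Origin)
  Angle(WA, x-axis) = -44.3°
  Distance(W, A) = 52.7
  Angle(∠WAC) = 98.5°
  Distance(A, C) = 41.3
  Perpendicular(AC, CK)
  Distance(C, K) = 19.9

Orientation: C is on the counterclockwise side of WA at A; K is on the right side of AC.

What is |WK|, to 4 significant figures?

87.16

∠WAC = 98.5°, so AC runs at -44.3° + (180° − 98.5°) = 37.20° from the x-axis; with |AC| = 41.3, C = A + 41.3·(cos 37.20°, sin 37.20°) = (70.61, -11.84). AC is perpendicular to CK; with |CK| = 19.9 on the right of AC, K = C + 19.9·(0.6046, -0.7965) = (82.65, -27.69). Then |WK| = |K − W| = 87.16.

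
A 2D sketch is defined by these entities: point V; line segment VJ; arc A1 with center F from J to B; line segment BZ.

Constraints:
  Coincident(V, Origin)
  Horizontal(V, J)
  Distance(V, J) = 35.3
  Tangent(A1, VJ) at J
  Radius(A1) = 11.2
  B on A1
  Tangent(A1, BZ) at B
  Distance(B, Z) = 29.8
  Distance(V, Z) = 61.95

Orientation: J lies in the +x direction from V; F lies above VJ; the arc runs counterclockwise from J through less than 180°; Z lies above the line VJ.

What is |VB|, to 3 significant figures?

47.8

V is at the origin; VJ is horizontal with |VJ| = 35.3 and J on the +x side, so J = (35.3, 0.00). Since A1 is tangent to VJ there, FJ ⟂ VJ, so F = J + (0, 11.2) = (35.3, 11.2). Since FB ⟂ BZ (tangency), |FZ| = √(11.2² + 29.8²) = 31.8 regardless of where B sits on A1. So Z lies on both circle(V, 61.95) and circle(F, 31.8); the above-VJ intersection is Z = (46.4, 41.0). B is the foot of the tangent from Z: B = (46.5, 11.2).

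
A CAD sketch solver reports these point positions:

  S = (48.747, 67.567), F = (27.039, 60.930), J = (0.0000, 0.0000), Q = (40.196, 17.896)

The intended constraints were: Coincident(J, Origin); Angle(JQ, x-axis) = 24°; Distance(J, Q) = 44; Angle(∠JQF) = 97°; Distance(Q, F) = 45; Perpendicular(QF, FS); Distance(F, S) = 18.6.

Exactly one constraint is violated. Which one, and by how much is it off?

Distance(F, S) = 18.6 — off by 4.10.

J = (0.00, 0.00) ✓; JQ at 24.00° ✓; |JQ| = 44.00 ✓; ∠JQF = 97.00° ✓; |QF| = 45.00 ✓; ∠(QF, FS) = 90.00° ✓; |FS| = 22.70 ✗.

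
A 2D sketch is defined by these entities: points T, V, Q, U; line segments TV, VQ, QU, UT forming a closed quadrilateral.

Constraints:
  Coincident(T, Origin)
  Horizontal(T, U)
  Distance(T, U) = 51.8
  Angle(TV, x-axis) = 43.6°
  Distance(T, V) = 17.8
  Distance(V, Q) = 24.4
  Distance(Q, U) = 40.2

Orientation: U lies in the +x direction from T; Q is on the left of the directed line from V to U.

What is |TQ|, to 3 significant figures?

42.0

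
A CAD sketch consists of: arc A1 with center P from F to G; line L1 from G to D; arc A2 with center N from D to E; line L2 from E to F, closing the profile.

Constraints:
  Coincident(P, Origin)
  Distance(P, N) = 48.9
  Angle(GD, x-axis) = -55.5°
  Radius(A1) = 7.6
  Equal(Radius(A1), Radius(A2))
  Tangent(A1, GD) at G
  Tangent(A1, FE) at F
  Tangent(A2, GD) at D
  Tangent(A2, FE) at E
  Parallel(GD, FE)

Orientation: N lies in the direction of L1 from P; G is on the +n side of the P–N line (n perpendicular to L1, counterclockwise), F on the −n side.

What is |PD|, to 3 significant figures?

49.5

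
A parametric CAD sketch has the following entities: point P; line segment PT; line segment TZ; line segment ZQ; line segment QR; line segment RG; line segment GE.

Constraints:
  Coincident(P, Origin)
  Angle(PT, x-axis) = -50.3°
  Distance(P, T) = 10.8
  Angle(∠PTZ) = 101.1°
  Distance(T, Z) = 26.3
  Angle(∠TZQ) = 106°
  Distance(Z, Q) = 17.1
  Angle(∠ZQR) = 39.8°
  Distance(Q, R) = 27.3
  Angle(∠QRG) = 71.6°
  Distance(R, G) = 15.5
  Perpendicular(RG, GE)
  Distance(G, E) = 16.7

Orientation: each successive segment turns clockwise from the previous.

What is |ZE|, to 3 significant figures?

6.75

P is at the origin; PT runs at -50.3° with length 10.8, so T = (6.90, -8.31). ∠PTZ = 101.1° gives TZ at -129° from the x-axis; with |TZ| = 26.3, Z = (-9.72, -28.7). ∠TZQ = 106.0° gives ZQ at 157° from the x-axis; with |ZQ| = 17.1, Q = (-25.4, -22.0). ∠ZQR = 39.8° gives QR at 16.6° from the x-axis; with |QR| = 27.3, R = (0.721, -14.2). ∠QRG = 71.6° gives RG at -91.8° from the x-axis; with |RG| = 15.5, G = (0.234, -29.6). The perpendicularity gives GE at right angles to RG, so GE runs at 178°; with |GE| = 16.7, E = (-16.5, -29.1). Then |ZE| = |E − Z| = 6.75.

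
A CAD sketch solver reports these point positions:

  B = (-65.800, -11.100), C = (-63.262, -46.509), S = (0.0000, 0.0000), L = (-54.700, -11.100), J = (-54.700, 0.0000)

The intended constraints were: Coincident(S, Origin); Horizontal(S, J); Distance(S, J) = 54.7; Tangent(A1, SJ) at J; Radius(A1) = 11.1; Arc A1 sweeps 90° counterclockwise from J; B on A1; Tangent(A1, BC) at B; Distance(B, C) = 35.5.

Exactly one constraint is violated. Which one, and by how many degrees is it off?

Tangent(A1, BC) at B — off by 4.10°.

S = (0.00, 0.00) ✓; S.y = 0.00, J.y = 0.00 ✓; |SJ| = 54.70 ✓; ∠(LJ, JS) = 90.00° ✓; |LJ| = 11.10 ✓; bearing(L→B) − bearing(L→J) = 90.00° ✓; |LB| = 11.10 ✓; ∠(LB, BC) = 85.90° ✗; |BC| = 35.50 ✓.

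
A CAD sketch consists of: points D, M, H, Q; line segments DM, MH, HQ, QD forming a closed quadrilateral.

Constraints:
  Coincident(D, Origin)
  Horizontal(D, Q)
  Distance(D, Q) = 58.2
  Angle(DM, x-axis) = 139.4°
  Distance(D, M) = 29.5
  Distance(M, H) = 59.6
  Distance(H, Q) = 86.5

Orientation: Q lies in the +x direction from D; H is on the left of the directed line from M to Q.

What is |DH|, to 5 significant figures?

70.908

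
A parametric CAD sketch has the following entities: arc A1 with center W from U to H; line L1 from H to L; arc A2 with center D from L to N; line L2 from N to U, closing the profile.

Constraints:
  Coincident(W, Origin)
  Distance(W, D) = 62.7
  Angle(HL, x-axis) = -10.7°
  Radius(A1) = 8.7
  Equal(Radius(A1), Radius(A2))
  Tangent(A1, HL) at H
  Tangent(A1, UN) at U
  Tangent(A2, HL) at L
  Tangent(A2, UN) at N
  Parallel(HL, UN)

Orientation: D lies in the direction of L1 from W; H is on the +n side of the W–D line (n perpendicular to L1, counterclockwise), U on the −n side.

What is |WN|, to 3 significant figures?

63.3

The slot axis is L1's direction at -10.7°, so u = (cos -10.7°, sin -10.7°) = (0.983, -0.186) and n = (−sin -10.7°, cos -10.7°) = (0.186, 0.983). W is at the origin and D lies 62.7 along u from W, so D = 62.7·u = (61.6, -11.6). Tangency of A1 to both parallel lines with radius 8.7 puts H and U at W ± 8.7·n: H = (1.62, 8.55), U = (-1.62, -8.55). Equal radii place L and N the same way about D: L = D + 8.7·n = (63.2, -3.09), N = D − 8.7·n = (60.0, -20.2). Then |WN| = |N − W| = 63.3.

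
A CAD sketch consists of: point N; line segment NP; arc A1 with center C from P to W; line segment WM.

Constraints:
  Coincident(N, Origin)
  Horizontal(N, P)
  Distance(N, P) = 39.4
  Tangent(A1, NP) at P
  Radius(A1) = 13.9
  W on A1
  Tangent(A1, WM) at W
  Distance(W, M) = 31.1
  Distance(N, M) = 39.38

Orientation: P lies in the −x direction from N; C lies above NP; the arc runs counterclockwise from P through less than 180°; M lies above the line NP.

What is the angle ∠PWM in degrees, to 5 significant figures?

146.89°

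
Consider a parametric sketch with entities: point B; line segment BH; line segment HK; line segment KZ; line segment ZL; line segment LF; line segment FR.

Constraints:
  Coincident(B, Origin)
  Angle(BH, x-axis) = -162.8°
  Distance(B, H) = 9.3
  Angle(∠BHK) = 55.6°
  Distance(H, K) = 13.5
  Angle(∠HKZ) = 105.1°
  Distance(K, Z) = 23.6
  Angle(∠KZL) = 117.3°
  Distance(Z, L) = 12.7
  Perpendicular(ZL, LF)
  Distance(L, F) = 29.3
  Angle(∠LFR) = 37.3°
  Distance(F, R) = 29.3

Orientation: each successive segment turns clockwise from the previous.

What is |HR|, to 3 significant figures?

24.4

B is at the origin; BH runs at -162.8° with length 9.3, so H = (-8.88, -2.75). ∠BHK = 55.6° gives HK at 72.8° from the x-axis; with |HK| = 13.5, K = (-4.89, 10.1). ∠HKZ = 105.1° gives KZ at -2.10° from the x-axis; with |KZ| = 23.6, Z = (18.7, 9.28). ∠KZL = 117.3° gives ZL at -64.8° from the x-axis; with |ZL| = 12.7, L = (24.1, -2.21). ZL is perpendicular to LF, so LF runs at -155°; with |LF| = 29.3, F = (-2.41, -14.7). ∠LFR = 37.3° gives FR at 62.5° from the x-axis; with |FR| = 29.3, R = (11.1, 11.3). Then |HR| = |R − H| = 24.4.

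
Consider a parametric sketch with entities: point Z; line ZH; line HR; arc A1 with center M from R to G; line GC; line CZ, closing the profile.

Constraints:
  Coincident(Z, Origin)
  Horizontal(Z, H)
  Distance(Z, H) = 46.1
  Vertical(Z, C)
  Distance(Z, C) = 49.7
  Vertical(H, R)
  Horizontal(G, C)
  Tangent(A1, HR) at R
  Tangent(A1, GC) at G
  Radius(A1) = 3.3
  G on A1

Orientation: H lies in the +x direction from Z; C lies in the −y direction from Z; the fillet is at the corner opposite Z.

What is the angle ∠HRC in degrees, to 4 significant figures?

94.09°

Z is at the origin; ZH is horizontal with |ZH| = 46.1 and H on the +x side, so H = (46.10, 0.000). Z and C share the same x with |ZC| = 49.7 and C on the −y side, so C = (0.000, -49.70). The virtual corner opposite Z is at (46.10, -49.70). The tangent condition forces MR to be normal to HR and the tangent condition forces MG to be normal to GC, with radius 3.3, so the center M sits 3.3 in from both sides at M = (42.80, -46.40). That places the tangent points at R = (46.10, -46.40) on HR and G = (42.80, -49.70) on GC. Then cos ∠HRC = RH·RC / (|RH||RC|), giving 94.09°.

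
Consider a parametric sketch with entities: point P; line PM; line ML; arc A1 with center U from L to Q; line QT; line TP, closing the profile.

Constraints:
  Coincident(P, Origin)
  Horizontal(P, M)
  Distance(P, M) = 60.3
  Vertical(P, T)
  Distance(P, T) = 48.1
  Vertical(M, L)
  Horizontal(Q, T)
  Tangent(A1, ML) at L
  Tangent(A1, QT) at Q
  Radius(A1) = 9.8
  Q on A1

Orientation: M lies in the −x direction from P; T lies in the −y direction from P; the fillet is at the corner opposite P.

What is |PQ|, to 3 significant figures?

69.7

P is at the origin; PM is horizontal with |PM| = 60.3 and M on the −x side, so M = (-60.3, 0.00). P and T share the same x with |PT| = 48.1 and T on the −y side, so T = (0.00, -48.1). The virtual corner opposite P is at (-60.3, -48.1). Since A1 is tangent to ML there, UL ⟂ ML and tangency of A1 to QT means the radius UQ is perpendicular to QT, with radius 9.8, so the center U sits 9.8 in from both sides at U = (-50.5, -38.3). That places the tangent points at L = (-60.3, -38.3) on ML and Q = (-50.5, -48.1) on QT. Then |PQ| = |Q − P| = 69.7.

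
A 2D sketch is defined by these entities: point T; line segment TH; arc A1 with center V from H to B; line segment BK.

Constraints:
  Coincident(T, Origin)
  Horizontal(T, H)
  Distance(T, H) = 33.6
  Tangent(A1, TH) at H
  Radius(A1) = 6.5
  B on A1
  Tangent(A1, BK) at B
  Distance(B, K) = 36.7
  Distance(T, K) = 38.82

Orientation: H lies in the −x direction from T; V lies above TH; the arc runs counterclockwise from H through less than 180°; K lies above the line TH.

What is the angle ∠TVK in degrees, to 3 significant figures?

65.6°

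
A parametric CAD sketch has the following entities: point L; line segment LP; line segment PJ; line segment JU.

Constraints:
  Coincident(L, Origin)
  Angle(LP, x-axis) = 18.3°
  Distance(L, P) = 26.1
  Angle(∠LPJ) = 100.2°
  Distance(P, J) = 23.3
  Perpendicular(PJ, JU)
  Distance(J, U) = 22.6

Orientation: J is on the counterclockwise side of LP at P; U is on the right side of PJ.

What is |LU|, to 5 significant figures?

55.779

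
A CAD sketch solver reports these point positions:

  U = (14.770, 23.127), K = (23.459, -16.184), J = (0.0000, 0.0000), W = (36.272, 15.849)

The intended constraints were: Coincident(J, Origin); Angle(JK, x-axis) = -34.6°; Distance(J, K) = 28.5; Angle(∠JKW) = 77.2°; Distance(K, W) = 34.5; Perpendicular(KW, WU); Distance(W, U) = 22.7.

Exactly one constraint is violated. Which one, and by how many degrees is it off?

Perpendicular(KW, WU) — off by 3.10°.

J = (0.00, 0.00) ✓; JK at -34.60° ✓; |JK| = 28.50 ✓; ∠JKW = 77.20° ✓; |KW| = 34.50 ✓; ∠(KW, WU) = 93.10° ✗; |WU| = 22.70 ✓.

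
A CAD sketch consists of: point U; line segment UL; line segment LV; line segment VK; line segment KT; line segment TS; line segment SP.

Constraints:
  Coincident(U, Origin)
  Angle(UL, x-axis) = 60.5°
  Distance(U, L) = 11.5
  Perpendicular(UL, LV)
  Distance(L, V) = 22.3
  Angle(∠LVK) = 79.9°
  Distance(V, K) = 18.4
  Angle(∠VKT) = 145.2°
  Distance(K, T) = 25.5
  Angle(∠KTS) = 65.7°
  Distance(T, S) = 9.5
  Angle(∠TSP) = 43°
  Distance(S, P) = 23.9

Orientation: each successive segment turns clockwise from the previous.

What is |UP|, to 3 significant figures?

32.6

U is at the origin; UL runs at 60.5° with length 11.5, so L = (5.66, 10.0). UL is perpendicular to LV, so LV runs at -29.5°; with |LV| = 22.3, V = (25.1, -0.972). ∠LVK = 79.9° gives VK at -130° from the x-axis; with |VK| = 18.4, K = (13.3, -15.1). ∠VKT = 145.2° gives KT at -164° from the x-axis; with |KT| = 25.5, T = (-11.2, -22.0). ∠KTS = 65.7° gives TS at 81.3° from the x-axis; with |TS| = 9.5, S = (-9.78, -12.6). ∠TSP = 43.0° gives SP at -55.7° from the x-axis; with |SP| = 23.9, P = (3.69, -32.4). Then |UP| = |P − U| = 32.6.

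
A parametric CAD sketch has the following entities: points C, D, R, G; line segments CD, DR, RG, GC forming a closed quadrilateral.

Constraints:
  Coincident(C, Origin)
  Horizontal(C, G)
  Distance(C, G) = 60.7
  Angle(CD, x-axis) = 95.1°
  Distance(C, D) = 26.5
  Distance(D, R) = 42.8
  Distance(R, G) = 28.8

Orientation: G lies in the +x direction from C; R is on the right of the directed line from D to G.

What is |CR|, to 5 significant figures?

31.919

Checks: |DR| = 42.80 ✓; |RG| = 28.80 ✓.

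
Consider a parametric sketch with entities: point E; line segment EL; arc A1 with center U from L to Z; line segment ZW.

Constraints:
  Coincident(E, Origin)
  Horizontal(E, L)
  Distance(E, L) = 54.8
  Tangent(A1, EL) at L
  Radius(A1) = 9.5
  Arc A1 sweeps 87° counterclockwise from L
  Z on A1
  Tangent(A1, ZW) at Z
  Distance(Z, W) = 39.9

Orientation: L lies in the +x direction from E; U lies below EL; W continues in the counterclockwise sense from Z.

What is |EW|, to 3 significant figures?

65.2

E is at the origin; E and L share the same y with |EL| = 54.8 and L on the +x side, so L = (54.8, 0.00). Since A1 is tangent to EL there, UL ⟂ EL, so U = L + (0, -9.5) = (54.8, -9.50). On A1, L sits at bearing 90° from U; an 87° counterclockwise sweep puts Z at bearing 177°, so Z = U + 9.5·(cos 177°, sin 177°) = (45.3, -9.00). Since A1 is tangent to ZW there, UZ ⟂ ZW, so ZW runs along (−sin 177°, cos 177°); with |ZW| = 39.9, W = (43.2, -48.8). Then |EW| = |W − E| = 65.2.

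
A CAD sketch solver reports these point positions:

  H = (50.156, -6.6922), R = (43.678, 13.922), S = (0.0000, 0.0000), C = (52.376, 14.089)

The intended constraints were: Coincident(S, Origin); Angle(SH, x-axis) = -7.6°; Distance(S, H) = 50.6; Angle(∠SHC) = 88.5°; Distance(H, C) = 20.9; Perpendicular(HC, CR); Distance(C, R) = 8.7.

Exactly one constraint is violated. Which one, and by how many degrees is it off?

Perpendicular(HC, CR) — off by 7.20°.

S = (0.00, 0.00) ✓; SH at -7.600° ✓; |SH| = 50.60 ✓; ∠SHC = 88.50° ✓; |HC| = 20.90 ✓; ∠(HC, CR) = 97.20° ✗; |CR| = 8.700 ✓.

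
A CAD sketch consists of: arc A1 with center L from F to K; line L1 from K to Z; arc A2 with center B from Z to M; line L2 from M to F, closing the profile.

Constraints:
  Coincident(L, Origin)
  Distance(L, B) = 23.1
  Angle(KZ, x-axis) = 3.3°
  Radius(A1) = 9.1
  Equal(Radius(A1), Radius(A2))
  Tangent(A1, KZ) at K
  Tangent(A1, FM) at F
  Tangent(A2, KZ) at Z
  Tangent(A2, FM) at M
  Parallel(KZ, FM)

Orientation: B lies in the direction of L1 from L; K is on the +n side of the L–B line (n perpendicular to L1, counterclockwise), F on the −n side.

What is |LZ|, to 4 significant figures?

24.83

The slot axis is L1's direction at 3.3°, so u = (cos 3.3°, sin 3.3°) = (0.9983, 0.05756) and n = (−sin 3.3°, cos 3.3°) = (-0.05756, 0.9983). L is at the origin and B lies 23.1 along u from L, so B = 23.1·u = (23.06, 1.330). Tangency of A1 to both parallel lines with radius 9.1 puts K and F at L ± 9.1·n: K = (-0.5238, 9.085), F = (0.5238, -9.085). Equal radii place Z and M the same way about B: Z = B + 9.1·n = (22.54, 10.41), M = B − 9.1·n = (23.59, -7.755). Then |LZ| = |Z − L| = 24.83.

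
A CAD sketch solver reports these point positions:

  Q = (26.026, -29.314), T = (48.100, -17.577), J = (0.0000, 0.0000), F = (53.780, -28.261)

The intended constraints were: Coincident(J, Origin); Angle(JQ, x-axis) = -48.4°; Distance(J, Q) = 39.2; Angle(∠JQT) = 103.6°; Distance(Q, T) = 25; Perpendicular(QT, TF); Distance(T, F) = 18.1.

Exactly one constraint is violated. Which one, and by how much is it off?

Distance(T, F) = 18.1 — off by 6.00.

J = (0.00, 0.00) ✓; JQ at -48.40° ✓; |JQ| = 39.20 ✓; ∠JQT = 103.6° ✓; |QT| = 25.00 ✓; ∠(QT, TF) = 90.00° ✓; |TF| = 12.10 ✗.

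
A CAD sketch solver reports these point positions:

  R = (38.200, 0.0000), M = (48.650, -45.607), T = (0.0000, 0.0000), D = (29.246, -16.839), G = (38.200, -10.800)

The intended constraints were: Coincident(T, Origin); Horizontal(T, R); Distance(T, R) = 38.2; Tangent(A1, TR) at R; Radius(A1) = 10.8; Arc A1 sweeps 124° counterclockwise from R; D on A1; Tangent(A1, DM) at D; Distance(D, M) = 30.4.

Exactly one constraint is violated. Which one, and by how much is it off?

Distance(D, M) = 30.4 — off by 4.30.

T = (0.00, 0.00) ✓; T.y = 0.00, R.y = 0.00 ✓; |TR| = 38.20 ✓; ∠(GR, RT) = 90.00° ✓; |GR| = 10.80 ✓; bearing(G→D) − bearing(G→R) = 124.0° ✓; |GD| = 10.80 ✓; ∠(GD, DM) = 90.00° ✓; |DM| = 34.70 ✗.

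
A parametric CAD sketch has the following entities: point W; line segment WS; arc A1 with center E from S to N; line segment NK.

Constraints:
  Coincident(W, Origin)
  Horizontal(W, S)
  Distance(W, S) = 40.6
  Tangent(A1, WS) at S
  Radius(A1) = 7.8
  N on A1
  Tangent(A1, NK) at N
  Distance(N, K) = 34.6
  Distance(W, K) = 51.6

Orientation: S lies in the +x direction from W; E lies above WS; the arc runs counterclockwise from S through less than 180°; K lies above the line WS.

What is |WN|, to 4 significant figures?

48.80

W is at the origin; WS is horizontal with |WS| = 40.6 and S on the +x side, so S = (40.60, 0.000). Since A1 is tangent to WS there, ES ⟂ WS, so E = S + (0, 7.8) = (40.60, 7.800). Since EN ⟂ NK (tangency), |EK| = √(7.8² + 34.6²) = 35.47 regardless of where N sits on A1. So K lies on both circle(W, 51.6) and circle(E, 35.47); the above-WS intersection is K = (30.33, 41.75). N is the foot of the tangent from K: N = (47.39, 11.65).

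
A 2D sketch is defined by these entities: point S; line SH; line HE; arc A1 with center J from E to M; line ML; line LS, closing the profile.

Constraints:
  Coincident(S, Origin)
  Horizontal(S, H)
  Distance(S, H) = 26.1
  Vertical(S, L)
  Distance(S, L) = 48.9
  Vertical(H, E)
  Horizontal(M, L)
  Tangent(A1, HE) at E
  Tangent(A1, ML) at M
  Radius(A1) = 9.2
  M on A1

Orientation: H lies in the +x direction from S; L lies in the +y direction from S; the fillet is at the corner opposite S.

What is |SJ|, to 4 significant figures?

43.15

SL is vertical with |SL| = 48.9 and L on the +y side, so L = (0.000, 48.90). The virtual corner opposite S is at (26.10, 48.90). Since A1 is tangent to HE there, JE ⟂ HE and since A1 is tangent to ML there, JM ⟂ ML, with radius 9.2, so the center J sits 9.2 in from both sides at J = (16.90, 39.70). Then |SJ| = |J − S| = 43.15.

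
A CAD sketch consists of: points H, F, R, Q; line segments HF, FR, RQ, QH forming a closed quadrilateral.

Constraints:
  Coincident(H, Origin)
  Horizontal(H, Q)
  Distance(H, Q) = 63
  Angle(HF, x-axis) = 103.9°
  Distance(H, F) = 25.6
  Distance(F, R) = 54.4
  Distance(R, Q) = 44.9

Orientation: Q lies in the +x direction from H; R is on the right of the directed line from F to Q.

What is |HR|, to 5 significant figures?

31.282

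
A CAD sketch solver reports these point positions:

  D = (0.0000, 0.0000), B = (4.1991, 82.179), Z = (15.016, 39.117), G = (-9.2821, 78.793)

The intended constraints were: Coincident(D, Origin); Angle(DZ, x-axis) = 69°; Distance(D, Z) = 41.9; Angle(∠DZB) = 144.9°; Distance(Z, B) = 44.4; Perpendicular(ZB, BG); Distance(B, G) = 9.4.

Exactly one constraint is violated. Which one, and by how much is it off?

Distance(B, G) = 9.4 — off by 4.50.

D = (0.00, 0.00) ✓; DZ at 69.00° ✓; |DZ| = 41.90 ✓; ∠DZB = 144.9° ✓; |ZB| = 44.40 ✓; ∠(ZB, BG) = 90.00° ✓; |BG| = 13.90 ✗.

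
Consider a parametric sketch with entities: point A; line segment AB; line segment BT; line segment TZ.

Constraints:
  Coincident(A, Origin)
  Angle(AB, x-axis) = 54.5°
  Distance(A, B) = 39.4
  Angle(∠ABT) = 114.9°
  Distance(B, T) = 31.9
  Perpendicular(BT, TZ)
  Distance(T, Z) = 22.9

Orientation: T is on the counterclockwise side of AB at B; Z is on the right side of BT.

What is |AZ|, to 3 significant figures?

76.1

A is at the origin; AB runs at 54.5° with length 39.4, so B = 39.4·(cos 54.5°, sin 54.5°) = (22.9, 32.1). ∠ABT = 114.9°, so BT runs at 54.5° + (180° − 114.9°) = 120° from the x-axis; with |BT| = 31.9, T = B + 31.9·(cos 120°, sin 120°) = (7.12, 59.8). The perpendicularity gives TZ at right angles to BT; with |TZ| = 22.9 on the right of BT, Z = T + 22.9·(0.869, 0.494) = (27.0, 71.1). Then |AZ| = |Z − A| = 76.1.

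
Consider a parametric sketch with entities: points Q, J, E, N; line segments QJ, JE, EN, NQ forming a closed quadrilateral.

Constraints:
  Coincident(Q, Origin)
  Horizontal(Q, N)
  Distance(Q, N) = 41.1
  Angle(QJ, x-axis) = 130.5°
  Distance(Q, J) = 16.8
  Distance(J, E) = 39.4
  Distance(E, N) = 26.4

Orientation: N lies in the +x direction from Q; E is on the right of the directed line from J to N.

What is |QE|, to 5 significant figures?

22.858

Q is at the origin; Q and N share the same y with |QN| = 41.1 and N in +x, so N = (41.1, 0). QJ runs at 130.5° with |QJ| = 16.8, so J = (-10.911, 12.775). E is determined by |JE| = 39.4 and |EN| = 26.4 together: it lies at the intersection of circle(J, 39.4) and circle(N, 26.4). With |JN| = 53.557, the foot of the radical line on JN is 34.764 from J and the perpendicular offset is √(39.4² − 34.764²) = 18.542. Taking the right-of-JN solution: E = (18.427, -13.524).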